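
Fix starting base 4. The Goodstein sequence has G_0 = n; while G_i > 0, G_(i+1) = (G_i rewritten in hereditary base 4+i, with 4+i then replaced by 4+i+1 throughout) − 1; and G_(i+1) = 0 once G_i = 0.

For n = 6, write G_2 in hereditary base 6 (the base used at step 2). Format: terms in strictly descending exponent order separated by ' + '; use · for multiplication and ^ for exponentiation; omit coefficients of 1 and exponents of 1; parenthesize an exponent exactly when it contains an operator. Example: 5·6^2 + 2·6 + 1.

6

step 0: 6 = 4 + 2; sub 5 for 4: 5 + 2; = 7; G_1 = 7−1 = 6
step 1: 6 = 5 + 1; sub 6 for 5: 6 + 1; = 7; G_2 = 7−1 = 6
step 2: 6 = 6; sub 7 for 6: 7; = 7; G_3 = 7−1 = 6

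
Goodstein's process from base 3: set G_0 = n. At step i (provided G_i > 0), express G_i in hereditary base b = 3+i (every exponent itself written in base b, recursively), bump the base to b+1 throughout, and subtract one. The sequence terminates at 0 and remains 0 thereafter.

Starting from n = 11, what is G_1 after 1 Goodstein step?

17

G_0=11  [base 3] 3^2 + 2  →[3↦4]→  4^2 + 2 = 18  −1 ⇒ G_1=17
G_1=17  [base 4] 4^2 + 1  →[4↦5]→  5^2 + 1 = 26  −1 ⇒ G_2=25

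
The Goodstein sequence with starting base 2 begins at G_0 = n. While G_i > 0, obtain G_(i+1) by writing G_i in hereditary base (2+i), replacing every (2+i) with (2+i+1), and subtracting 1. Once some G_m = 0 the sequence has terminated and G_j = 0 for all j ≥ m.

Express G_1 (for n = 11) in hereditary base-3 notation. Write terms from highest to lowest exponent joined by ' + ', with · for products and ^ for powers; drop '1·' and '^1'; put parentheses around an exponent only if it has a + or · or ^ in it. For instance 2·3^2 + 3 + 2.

(0) 11|_2 = 2^(2 + 1) + 2 + 1 ↦ 3^(3 + 1) + 3 + 1|_3 = 85 ⇒ 84
(1) 84|_3 = 3^(3 + 1) + 3 ↦ 4^(4 + 1) + 4|_4 = 1028 ⇒ 1027

3^(3 + 1) + 3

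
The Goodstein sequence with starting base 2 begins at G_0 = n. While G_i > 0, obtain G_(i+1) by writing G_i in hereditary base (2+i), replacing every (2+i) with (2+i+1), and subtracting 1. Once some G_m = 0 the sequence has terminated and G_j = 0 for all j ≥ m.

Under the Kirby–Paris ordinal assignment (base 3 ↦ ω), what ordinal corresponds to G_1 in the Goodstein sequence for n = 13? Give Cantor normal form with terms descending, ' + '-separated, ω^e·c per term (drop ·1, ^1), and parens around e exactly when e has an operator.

i=0: 13 = 2^(2 + 1) + 2^2 + 1 (b=2); 2→3: 3^(3 + 1) + 3^3 + 1 = 109; 109−1 = 108
i=1: 108 = 3^(3 + 1) + 3^3 (b=3); 3→4: 4^(4 + 1) + 4^4 = 1280; 1280−1 = 1279

ω^(ω + 1) + ω^ω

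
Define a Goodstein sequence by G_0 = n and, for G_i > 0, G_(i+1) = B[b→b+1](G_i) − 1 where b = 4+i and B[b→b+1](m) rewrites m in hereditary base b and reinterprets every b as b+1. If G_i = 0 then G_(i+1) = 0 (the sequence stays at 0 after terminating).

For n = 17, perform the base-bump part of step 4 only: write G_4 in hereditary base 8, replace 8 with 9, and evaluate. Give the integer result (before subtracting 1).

48

i=0: 17 = 4^2 + 1 (b=4); 4→5: 5^2 + 1 = 26; 26−1 = 25
i=1: 25 = 5^2 (b=5); 5→6: 6^2 = 36; 36−1 = 35
i=2: 35 = 5·6 + 5 (b=6); 6→7: 5·7 + 5 = 40; 40−1 = 39
i=3: 39 = 5·7 + 4 (b=7); 7→8: 5·8 + 4 = 44; 44−1 = 43
i=4: 43 = 5·8 + 3 (b=8); 8→9: 5·9 + 3 = 48; 48−1 = 47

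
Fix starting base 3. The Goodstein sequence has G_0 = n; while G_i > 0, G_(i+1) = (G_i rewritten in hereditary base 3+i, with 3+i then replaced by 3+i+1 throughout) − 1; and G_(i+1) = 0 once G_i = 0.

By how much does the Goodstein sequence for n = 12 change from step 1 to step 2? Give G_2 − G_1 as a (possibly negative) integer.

base 3: 12 = 3^2 + 3; at 4: 4^2 + 4 = 20; next = 19
base 4: 19 = 4^2 + 3; at 5: 5^2 + 3 = 28; next = 27

8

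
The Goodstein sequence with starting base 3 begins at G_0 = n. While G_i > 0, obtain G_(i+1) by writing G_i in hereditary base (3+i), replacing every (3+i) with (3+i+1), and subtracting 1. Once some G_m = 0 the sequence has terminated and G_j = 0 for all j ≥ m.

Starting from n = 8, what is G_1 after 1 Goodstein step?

G_0=8  [base 3] 2·3 + 2  →[3↦4]→  2·4 + 2 = 10  −1 ⇒ G_1=9
G_1=9  [base 4] 2·4 + 1  →[4↦5]→  2·5 + 1 = 11  −1 ⇒ G_2=10

9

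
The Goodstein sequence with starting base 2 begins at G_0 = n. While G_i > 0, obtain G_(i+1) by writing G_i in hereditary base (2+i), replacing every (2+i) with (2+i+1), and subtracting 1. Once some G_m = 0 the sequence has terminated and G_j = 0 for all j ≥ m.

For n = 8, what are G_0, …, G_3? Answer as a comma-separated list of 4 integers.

8, 80, 553, 6310

G_0 = 8. HB_2(8) = 2^(2 + 1). Bump = 81. G_1 = 80.
G_1 = 80. HB_3(80) = 2·3^3 + 2·3^2 + 2·3 + 2. Bump = 554. G_2 = 553.
G_2 = 553. HB_4(553) = 2·4^4 + 2·4^2 + 2·4 + 1. Bump = 6311. G_3 = 6310.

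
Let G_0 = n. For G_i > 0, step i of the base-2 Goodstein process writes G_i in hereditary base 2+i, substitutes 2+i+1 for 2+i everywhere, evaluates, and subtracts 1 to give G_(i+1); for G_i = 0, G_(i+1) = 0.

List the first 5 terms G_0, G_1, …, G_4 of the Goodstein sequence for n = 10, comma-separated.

[0] 10 ≡ 2^(2 + 1) + 2 (base 2). Lift 3: 84. −1: 83.
[1] 83 ≡ 3^(3 + 1) + 2 (base 3). Lift 4: 1026. −1: 1025.
[2] 1025 ≡ 4^(4 + 1) + 1 (base 4). Lift 5: 15626. −1: 15625.
[3] 15625 ≡ 5^(5 + 1) (base 5). Lift 6: 279936. −1: 279935.

10, 83, 1025, 15625, 279935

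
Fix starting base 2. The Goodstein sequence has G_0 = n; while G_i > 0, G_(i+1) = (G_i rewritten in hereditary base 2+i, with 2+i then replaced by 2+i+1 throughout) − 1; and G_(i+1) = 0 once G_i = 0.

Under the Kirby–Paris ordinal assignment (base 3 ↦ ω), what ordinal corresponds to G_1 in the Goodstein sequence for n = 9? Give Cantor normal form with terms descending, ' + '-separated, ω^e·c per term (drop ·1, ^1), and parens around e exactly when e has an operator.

ω^(ω + 1)

i=0: 9 = 2^(2 + 1) + 1 (b=2); 2→3: 3^(3 + 1) + 1 = 82; 82−1 = 81
i=1: 81 = 3^(3 + 1) (b=3); 3→4: 4^(4 + 1) = 1024; 1024−1 = 1023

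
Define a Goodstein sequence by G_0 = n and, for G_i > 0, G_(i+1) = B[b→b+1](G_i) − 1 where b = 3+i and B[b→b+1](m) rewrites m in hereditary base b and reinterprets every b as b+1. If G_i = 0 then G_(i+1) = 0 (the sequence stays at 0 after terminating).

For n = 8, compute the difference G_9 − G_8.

0

G_0=8  [base 3] 2·3 + 2  →[3↦4]→  2·4 + 2 = 10  −1 ⇒ G_1=9
G_1=9  [base 4] 2·4 + 1  →[4↦5]→  2·5 + 1 = 11  −1 ⇒ G_2=10
G_2=10  [base 5] 2·5  →[5↦6]→  2·6 = 12  −1 ⇒ G_3=11
G_3=11  [base 6] 6 + 5  →[6↦7]→  7 + 5 = 12  −1 ⇒ G_4=11
G_4=11  [base 7] 7 + 4  →[7↦8]→  8 + 4 = 12  −1 ⇒ G_5=11
G_5=11  [base 8] 8 + 3  →[8↦9]→  9 + 3 = 12  −1 ⇒ G_6=11
G_6=11  [base 9] 9 + 2  →[9↦10]→  10 + 2 = 12  −1 ⇒ G_7=11
G_7=11  [base 10] 10 + 1  →[10↦11]→  11 + 1 = 12  −1 ⇒ G_8=11
G_8=11  [base 11] 11  →[11↦12]→  12 = 12  −1 ⇒ G_9=11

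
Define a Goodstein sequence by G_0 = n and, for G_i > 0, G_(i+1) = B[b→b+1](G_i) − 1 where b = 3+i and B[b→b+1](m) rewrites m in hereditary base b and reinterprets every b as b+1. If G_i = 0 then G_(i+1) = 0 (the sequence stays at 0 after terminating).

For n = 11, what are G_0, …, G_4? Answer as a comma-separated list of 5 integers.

11, 17, 25, 35, 39

step 0: 11 = 3^2 + 2; sub 4 for 3: 4^2 + 2; = 18; G_1 = 18−1 = 17
step 1: 17 = 4^2 + 1; sub 5 for 4: 5^2 + 1; = 26; G_2 = 26−1 = 25
step 2: 25 = 5^2; sub 6 for 5: 6^2; = 36; G_3 = 36−1 = 35
step 3: 35 = 5·6 + 5; sub 7 for 6: 5·7 + 5; = 40; G_4 = 40−1 = 39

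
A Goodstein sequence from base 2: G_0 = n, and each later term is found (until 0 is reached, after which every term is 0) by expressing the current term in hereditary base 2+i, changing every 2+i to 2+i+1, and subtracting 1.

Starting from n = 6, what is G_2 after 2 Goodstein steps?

G_0 = 6. HB_2(6) = 2^2 + 2. Bump = 30. G_1 = 29.
G_1 = 29. HB_3(29) = 3^3 + 2. Bump = 258. G_2 = 257.

257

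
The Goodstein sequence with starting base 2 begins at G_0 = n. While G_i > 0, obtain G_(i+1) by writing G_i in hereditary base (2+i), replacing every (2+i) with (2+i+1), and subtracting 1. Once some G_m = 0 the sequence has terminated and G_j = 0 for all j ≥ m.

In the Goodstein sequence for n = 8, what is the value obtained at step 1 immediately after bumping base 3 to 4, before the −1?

554

[0] 8 ≡ 2^(2 + 1) (base 2). Lift 3: 81. −1: 80.
[1] 80 ≡ 2·3^3 + 2·3^2 + 2·3 + 2 (base 3). Lift 4: 554. −1: 553.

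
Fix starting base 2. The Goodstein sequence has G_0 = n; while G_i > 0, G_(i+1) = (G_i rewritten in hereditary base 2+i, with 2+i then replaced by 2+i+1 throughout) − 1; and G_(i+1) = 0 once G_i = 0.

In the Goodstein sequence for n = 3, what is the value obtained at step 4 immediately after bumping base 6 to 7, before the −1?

3 —HB2→ 2 + 1 —bump→ 3 + 1 = 4 —(−1)→ 3
3 —HB3→ 3 —bump→ 4 = 4 —(−1)→ 3
3 —HB4→ 3 —bump→ 3 = 3 —(−1)→ 2
2 —HB5→ 2 —bump→ 2 = 2 —(−1)→ 1
1 —HB6→ 1 —bump→ 1 = 1 —(−1)→ 0

1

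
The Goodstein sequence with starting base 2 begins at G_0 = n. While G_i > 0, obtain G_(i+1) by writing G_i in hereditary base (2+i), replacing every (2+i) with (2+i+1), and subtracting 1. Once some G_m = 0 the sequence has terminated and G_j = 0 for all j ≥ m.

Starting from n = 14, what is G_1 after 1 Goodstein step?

G_0=14  [base 2] 2^(2 + 1) + 2^2 + 2  →[2↦3]→  3^(3 + 1) + 3^3 + 3 = 111  −1 ⇒ G_1=110
G_1=110  [base 3] 3^(3 + 1) + 3^3 + 2  →[3↦4]→  4^(4 + 1) + 4^4 + 2 = 1282  −1 ⇒ G_2=1281

110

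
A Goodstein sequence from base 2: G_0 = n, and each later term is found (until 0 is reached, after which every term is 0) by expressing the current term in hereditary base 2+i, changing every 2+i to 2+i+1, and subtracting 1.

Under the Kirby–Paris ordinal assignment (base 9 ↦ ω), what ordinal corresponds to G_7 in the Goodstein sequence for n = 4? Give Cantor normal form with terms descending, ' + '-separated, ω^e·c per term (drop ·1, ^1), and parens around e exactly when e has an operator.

ω^2·2 + ω + 2

step 0: 4 = 2^2; sub 3 for 2: 3^3; = 27; G_1 = 27−1 = 26
step 1: 26 = 2·3^2 + 2·3 + 2; sub 4 for 3: 2·4^2 + 2·4 + 2; = 42; G_2 = 42−1 = 41
step 2: 41 = 2·4^2 + 2·4 + 1; sub 5 for 4: 2·5^2 + 2·5 + 1; = 61; G_3 = 61−1 = 60
step 3: 60 = 2·5^2 + 2·5; sub 6 for 5: 2·6^2 + 2·6; = 84; G_4 = 84−1 = 83
step 4: 83 = 2·6^2 + 6 + 5; sub 7 for 6: 2·7^2 + 7 + 5; = 110; G_5 = 110−1 = 109
step 5: 109 = 2·7^2 + 7 + 4; sub 8 for 7: 2·8^2 + 8 + 4; = 140; G_6 = 140−1 = 139
step 6: 139 = 2·8^2 + 8 + 3; sub 9 for 8: 2·9^2 + 9 + 3; = 174; G_7 = 174−1 = 173
step 7: 173 = 2·9^2 + 9 + 2; sub 10 for 9: 2·10^2 + 10 + 2; = 212; G_8 = 212−1 = 211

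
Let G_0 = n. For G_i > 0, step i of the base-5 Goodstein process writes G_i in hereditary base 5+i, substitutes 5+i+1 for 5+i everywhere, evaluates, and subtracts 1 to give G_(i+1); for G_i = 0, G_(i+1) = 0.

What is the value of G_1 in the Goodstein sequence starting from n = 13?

14

step 0: 13 = 2·5 + 3; sub 6 for 5: 2·6 + 3; = 15; G_1 = 15−1 = 14
step 1: 14 = 2·6 + 2; sub 7 for 6: 2·7 + 2; = 16; G_2 = 16−1 = 15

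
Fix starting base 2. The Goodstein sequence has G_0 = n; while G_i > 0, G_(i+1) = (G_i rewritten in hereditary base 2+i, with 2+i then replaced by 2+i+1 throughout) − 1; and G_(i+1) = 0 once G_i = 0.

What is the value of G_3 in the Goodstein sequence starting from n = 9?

[0] 9 ≡ 2^(2 + 1) + 1 (base 2). Lift 3: 82. −1: 81.
[1] 81 ≡ 3^(3 + 1) (base 3). Lift 4: 1024. −1: 1023.
[2] 1023 ≡ 3·4^4 + 3·4^3 + 3·4^2 + 3·4 + 3 (base 4). Lift 5: 9843. −1: 9842.
[3] 9842 ≡ 3·5^5 + 3·5^3 + 3·5^2 + 3·5 + 2 (base 5). Lift 6: 140744. −1: 140743.

9842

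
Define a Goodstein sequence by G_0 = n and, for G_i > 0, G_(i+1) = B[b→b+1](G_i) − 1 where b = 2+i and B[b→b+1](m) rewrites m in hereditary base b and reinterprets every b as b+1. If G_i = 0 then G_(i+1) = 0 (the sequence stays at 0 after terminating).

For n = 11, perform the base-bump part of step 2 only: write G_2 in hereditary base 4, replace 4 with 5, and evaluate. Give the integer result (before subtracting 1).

base 2: 11 = 2^(2 + 1) + 2 + 1; at 3: 3^(3 + 1) + 3 + 1 = 85; next = 84
base 3: 84 = 3^(3 + 1) + 3; at 4: 4^(4 + 1) + 4 = 1028; next = 1027
base 4: 1027 = 4^(4 + 1) + 3; at 5: 5^(5 + 1) + 3 = 15628; next = 15627

15628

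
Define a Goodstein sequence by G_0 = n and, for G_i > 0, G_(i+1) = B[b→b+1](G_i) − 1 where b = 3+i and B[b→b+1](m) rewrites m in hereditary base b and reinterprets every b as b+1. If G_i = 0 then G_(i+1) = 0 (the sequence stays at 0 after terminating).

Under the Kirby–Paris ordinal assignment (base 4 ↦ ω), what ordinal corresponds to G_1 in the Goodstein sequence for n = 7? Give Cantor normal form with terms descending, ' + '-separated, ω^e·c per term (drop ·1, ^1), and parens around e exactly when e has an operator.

ω·2

base 3: 7 = 2·3 + 1; at 4: 2·4 + 1 = 9; next = 8
base 4: 8 = 2·4; at 5: 2·5 = 10; next = 9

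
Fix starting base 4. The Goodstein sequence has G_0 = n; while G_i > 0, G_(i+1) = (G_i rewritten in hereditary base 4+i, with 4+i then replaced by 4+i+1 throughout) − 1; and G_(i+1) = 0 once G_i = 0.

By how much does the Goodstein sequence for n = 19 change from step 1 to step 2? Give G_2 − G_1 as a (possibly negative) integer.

(0) 19|_4 = 4^2 + 3 ↦ 5^2 + 3|_5 = 28 ⇒ 27
(1) 27|_5 = 5^2 + 2 ↦ 6^2 + 2|_6 = 38 ⇒ 37

10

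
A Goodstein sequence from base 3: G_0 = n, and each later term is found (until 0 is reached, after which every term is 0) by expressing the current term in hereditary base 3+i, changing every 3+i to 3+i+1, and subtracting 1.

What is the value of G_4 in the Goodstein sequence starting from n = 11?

39

11 —HB3→ 3^2 + 2 —bump→ 4^2 + 2 = 18 —(−1)→ 17
17 —HB4→ 4^2 + 1 —bump→ 5^2 + 1 = 26 —(−1)→ 25
25 —HB5→ 5^2 —bump→ 6^2 = 36 —(−1)→ 35
35 —HB6→ 5·6 + 5 —bump→ 5·7 + 5 = 40 —(−1)→ 39
39 —HB7→ 5·7 + 4 —bump→ 5·8 + 4 = 44 —(−1)→ 43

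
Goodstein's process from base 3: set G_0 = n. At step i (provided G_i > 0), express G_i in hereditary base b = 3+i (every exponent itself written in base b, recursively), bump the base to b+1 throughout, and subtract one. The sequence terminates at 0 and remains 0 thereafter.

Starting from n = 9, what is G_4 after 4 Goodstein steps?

21

step 0: 9 = 3^2; sub 4 for 3: 4^2; = 16; G_1 = 16−1 = 15
step 1: 15 = 3·4 + 3; sub 5 for 4: 3·5 + 3; = 18; G_2 = 18−1 = 17
step 2: 17 = 3·5 + 2; sub 6 for 5: 3·6 + 2; = 20; G_3 = 20−1 = 19
step 3: 19 = 3·6 + 1; sub 7 for 6: 3·7 + 1; = 22; G_4 = 22−1 = 21
step 4: 21 = 3·7; sub 8 for 7: 3·8; = 24; G_5 = 24−1 = 23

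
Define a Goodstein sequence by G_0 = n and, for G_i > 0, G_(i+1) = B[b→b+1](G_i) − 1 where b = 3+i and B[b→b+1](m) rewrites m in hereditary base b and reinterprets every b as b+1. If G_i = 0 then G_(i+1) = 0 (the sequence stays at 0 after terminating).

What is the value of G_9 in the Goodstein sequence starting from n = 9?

27

base 3: 9 = 3^2; at 4: 4^2 = 16; next = 15
base 4: 15 = 3·4 + 3; at 5: 3·5 + 3 = 18; next = 17
base 5: 17 = 3·5 + 2; at 6: 3·6 + 2 = 20; next = 19
base 6: 19 = 3·6 + 1; at 7: 3·7 + 1 = 22; next = 21
base 7: 21 = 3·7; at 8: 3·8 = 24; next = 23
base 8: 23 = 2·8 + 7; at 9: 2·9 + 7 = 25; next = 24
base 9: 24 = 2·9 + 6; at 10: 2·10 + 6 = 26; next = 25
base 10: 25 = 2·10 + 5; at 11: 2·11 + 5 = 27; next = 26
base 11: 26 = 2·11 + 4; at 12: 2·12 + 4 = 28; next = 27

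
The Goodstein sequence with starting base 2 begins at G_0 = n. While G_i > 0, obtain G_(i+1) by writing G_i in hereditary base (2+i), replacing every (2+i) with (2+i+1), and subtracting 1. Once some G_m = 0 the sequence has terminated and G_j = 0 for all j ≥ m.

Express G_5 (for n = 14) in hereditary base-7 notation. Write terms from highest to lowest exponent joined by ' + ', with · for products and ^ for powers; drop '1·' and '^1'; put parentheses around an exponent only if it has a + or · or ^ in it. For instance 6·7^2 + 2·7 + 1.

[0] 14 ≡ 2^(2 + 1) + 2^2 + 2 (base 2). Lift 3: 111. −1: 110.
[1] 110 ≡ 3^(3 + 1) + 3^3 + 2 (base 3). Lift 4: 1282. −1: 1281.
[2] 1281 ≡ 4^(4 + 1) + 4^4 + 1 (base 4). Lift 5: 18751. −1: 18750.
[3] 18750 ≡ 5^(5 + 1) + 5^5 (base 5). Lift 6: 326592. −1: 326591.
[4] 326591 ≡ 6^(6 + 1) + 5·6^5 + 5·6^4 + 5·6^3 + 5·6^2 + 5·6 + 5 (base 6). Lift 7: 5862841. −1: 5862840.
[5] 5862840 ≡ 7^(7 + 1) + 5·7^5 + 5·7^4 + 5·7^3 + 5·7^2 + 5·7 + 4 (base 7). Lift 8: 134404972. −1: 134404971.

7^(7 + 1) + 5·7^5 + 5·7^4 + 5·7^3 + 5·7^2 + 5·7 + 4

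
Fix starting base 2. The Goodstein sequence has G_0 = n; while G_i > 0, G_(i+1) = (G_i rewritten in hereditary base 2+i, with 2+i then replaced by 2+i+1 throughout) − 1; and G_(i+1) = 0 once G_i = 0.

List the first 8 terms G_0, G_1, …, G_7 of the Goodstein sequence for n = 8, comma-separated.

8, 80, 553, 6310, 93395, 1647195, 33554571, 774841151

G_0=8  [base 2] 2^(2 + 1)  →[2↦3]→  3^(3 + 1) = 81  −1 ⇒ G_1=80
G_1=80  [base 3] 2·3^3 + 2·3^2 + 2·3 + 2  →[3↦4]→  2·4^4 + 2·4^2 + 2·4 + 2 = 554  −1 ⇒ G_2=553
G_2=553  [base 4] 2·4^4 + 2·4^2 + 2·4 + 1  →[4↦5]→  2·5^5 + 2·5^2 + 2·5 + 1 = 6311  −1 ⇒ G_3=6310
G_3=6310  [base 5] 2·5^5 + 2·5^2 + 2·5  →[5↦6]→  2·6^6 + 2·6^2 + 2·6 = 93396  −1 ⇒ G_4=93395
G_4=93395  [base 6] 2·6^6 + 2·6^2 + 6 + 5  →[6↦7]→  2·7^7 + 2·7^2 + 7 + 5 = 1647196  −1 ⇒ G_5=1647195
G_5=1647195  [base 7] 2·7^7 + 2·7^2 + 7 + 4  →[7↦8]→  2·8^8 + 2·8^2 + 8 + 4 = 33554572  −1 ⇒ G_6=33554571
G_6=33554571  [base 8] 2·8^8 + 2·8^2 + 8 + 3  →[8↦9]→  2·9^9 + 2·9^2 + 9 + 3 = 774841152  −1 ⇒ G_7=774841151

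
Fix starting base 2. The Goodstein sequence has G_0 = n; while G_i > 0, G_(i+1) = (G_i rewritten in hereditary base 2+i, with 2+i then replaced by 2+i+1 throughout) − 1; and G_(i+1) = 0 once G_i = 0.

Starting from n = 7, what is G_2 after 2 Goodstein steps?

259

(0) 7|_2 = 2^2 + 2 + 1 ↦ 3^3 + 3 + 1|_3 = 31 ⇒ 30
(1) 30|_3 = 3^3 + 3 ↦ 4^4 + 4|_4 = 260 ⇒ 259
(2) 259|_4 = 4^4 + 3 ↦ 5^5 + 3|_5 = 3128 ⇒ 3127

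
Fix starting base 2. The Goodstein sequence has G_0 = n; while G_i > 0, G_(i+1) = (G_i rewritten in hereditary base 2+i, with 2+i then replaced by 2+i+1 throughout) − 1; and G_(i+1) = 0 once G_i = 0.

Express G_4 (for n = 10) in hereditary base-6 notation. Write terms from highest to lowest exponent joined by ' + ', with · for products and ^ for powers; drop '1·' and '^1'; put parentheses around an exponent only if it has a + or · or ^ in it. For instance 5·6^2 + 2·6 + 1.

[0] 10 ≡ 2^(2 + 1) + 2 (base 2). Lift 3: 84. −1: 83.
[1] 83 ≡ 3^(3 + 1) + 2 (base 3). Lift 4: 1026. −1: 1025.
[2] 1025 ≡ 4^(4 + 1) + 1 (base 4). Lift 5: 15626. −1: 15625.
[3] 15625 ≡ 5^(5 + 1) (base 5). Lift 6: 279936. −1: 279935.
[4] 279935 ≡ 5·6^6 + 5·6^5 + 5·6^4 + 5·6^3 + 5·6^2 + 5·6 + 5 (base 6). Lift 7: 4215755. −1: 4215754.

5·6^6 + 5·6^5 + 5·6^4 + 5·6^3 + 5·6^2 + 5·6 + 5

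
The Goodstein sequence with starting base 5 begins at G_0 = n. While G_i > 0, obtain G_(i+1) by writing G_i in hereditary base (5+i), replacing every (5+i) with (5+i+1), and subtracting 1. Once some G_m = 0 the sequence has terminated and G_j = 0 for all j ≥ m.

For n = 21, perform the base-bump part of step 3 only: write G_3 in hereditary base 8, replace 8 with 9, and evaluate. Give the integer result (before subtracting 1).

(0) 21|_5 = 4·5 + 1 ↦ 4·6 + 1|_6 = 25 ⇒ 24
(1) 24|_6 = 4·6 ↦ 4·7|_7 = 28 ⇒ 27
(2) 27|_7 = 3·7 + 6 ↦ 3·8 + 6|_8 = 30 ⇒ 29
(3) 29|_8 = 3·8 + 5 ↦ 3·9 + 5|_9 = 32 ⇒ 31

32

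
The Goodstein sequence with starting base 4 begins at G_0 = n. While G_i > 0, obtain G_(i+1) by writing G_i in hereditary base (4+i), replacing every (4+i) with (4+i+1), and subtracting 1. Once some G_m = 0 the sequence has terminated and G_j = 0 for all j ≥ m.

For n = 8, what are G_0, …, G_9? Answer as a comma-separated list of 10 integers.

i=0: 8 = 2·4 (b=4); 4→5: 2·5 = 10; 10−1 = 9
i=1: 9 = 5 + 4 (b=5); 5→6: 6 + 4 = 10; 10−1 = 9
i=2: 9 = 6 + 3 (b=6); 6→7: 7 + 3 = 10; 10−1 = 9
i=3: 9 = 7 + 2 (b=7); 7→8: 8 + 2 = 10; 10−1 = 9
i=4: 9 = 8 + 1 (b=8); 8→9: 9 + 1 = 10; 10−1 = 9
i=5: 9 = 9 (b=9); 9→10: 10 = 10; 10−1 = 9
i=6: 9 = 9 (b=10); 10→11: 9 = 9; 9−1 = 8
i=7: 8 = 8 (b=11); 11→12: 8 = 8; 8−1 = 7
i=8: 7 = 7 (b=12); 12→13: 7 = 7; 7−1 = 6

8, 9, 9, 9, 9, 9, 9, 8, 7, 6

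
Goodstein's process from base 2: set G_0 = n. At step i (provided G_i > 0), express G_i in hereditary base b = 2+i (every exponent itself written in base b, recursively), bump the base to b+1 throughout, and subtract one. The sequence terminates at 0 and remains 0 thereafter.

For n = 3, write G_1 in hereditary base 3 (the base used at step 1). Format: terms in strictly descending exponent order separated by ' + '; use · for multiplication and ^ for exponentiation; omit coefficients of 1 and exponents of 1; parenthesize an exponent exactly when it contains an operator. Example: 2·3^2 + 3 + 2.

3

G_0 = 3. HB_2(3) = 2 + 1. Bump = 4. G_1 = 3.
G_1 = 3. HB_3(3) = 3. Bump = 4. G_2 = 3.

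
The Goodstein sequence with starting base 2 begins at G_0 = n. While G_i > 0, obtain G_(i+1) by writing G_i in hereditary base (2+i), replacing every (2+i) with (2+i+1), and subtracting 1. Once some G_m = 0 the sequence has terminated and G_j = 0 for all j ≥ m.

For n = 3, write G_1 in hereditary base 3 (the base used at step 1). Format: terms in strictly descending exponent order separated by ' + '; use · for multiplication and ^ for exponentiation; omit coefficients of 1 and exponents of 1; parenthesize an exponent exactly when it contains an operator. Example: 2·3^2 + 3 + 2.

G_0=3  [base 2] 2 + 1  →[2↦3]→  3 + 1 = 4  −1 ⇒ G_1=3
G_1=3  [base 3] 3  →[3↦4]→  4 = 4  −1 ⇒ G_2=3

3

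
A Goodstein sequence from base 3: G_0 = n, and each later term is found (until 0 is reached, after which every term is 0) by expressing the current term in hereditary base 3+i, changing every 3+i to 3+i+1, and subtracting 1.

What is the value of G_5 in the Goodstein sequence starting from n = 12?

base 3: 12 = 3^2 + 3; at 4: 4^2 + 4 = 20; next = 19
base 4: 19 = 4^2 + 3; at 5: 5^2 + 3 = 28; next = 27
base 5: 27 = 5^2 + 2; at 6: 6^2 + 2 = 38; next = 37
base 6: 37 = 6^2 + 1; at 7: 7^2 + 1 = 50; next = 49
base 7: 49 = 7^2; at 8: 8^2 = 64; next = 63

63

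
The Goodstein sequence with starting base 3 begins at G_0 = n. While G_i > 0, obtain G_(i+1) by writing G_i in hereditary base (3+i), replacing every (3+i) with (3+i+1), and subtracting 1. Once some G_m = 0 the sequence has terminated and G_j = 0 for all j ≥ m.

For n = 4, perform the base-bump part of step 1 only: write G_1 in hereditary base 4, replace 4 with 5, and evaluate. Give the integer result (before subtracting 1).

5

G_0=4  [base 3] 3 + 1  →[3↦4]→  4 + 1 = 5  −1 ⇒ G_1=4
G_1=4  [base 4] 4  →[4↦5]→  5 = 5  −1 ⇒ G_2=4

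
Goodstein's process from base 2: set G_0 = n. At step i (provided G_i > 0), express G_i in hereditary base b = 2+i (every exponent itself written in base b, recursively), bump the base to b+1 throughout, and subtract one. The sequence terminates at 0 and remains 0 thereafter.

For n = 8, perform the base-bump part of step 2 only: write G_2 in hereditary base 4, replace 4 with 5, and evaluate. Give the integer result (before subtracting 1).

6311

G_0 = 8. HB_2(8) = 2^(2 + 1). Bump = 81. G_1 = 80.
G_1 = 80. HB_3(80) = 2·3^3 + 2·3^2 + 2·3 + 2. Bump = 554. G_2 = 553.
G_2 = 553. HB_4(553) = 2·4^4 + 2·4^2 + 2·4 + 1. Bump = 6311. G_3 = 6310.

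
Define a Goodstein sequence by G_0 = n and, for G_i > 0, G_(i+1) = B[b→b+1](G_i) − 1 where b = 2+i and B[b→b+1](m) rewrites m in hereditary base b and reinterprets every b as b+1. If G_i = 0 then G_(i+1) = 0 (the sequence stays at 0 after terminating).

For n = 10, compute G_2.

1025

i=0: 10 = 2^(2 + 1) + 2 (b=2); 2→3: 3^(3 + 1) + 3 = 84; 84−1 = 83
i=1: 83 = 3^(3 + 1) + 2 (b=3); 3→4: 4^(4 + 1) + 2 = 1026; 1026−1 = 1025
i=2: 1025 = 4^(4 + 1) + 1 (b=4); 4→5: 5^(5 + 1) + 1 = 15626; 15626−1 = 15625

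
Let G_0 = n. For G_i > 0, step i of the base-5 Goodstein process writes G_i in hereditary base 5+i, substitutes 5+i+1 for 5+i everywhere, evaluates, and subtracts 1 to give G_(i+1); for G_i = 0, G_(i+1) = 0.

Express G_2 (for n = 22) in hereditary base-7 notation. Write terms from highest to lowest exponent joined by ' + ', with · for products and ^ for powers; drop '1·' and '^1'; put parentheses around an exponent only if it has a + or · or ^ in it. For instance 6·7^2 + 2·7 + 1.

i=0: 22 = 4·5 + 2 (b=5); 5→6: 4·6 + 2 = 26; 26−1 = 25
i=1: 25 = 4·6 + 1 (b=6); 6→7: 4·7 + 1 = 29; 29−1 = 28
i=2: 28 = 4·7 (b=7); 7→8: 4·8 = 32; 32−1 = 31

4·7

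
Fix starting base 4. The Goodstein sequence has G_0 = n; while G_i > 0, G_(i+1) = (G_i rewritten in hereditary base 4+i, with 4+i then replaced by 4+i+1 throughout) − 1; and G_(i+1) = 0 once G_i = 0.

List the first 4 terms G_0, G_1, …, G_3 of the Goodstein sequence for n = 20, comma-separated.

20, 29, 39, 51

base 4: 20 = 4^2 + 4; at 5: 5^2 + 5 = 30; next = 29
base 5: 29 = 5^2 + 4; at 6: 6^2 + 4 = 40; next = 39
base 6: 39 = 6^2 + 3; at 7: 7^2 + 3 = 52; next = 51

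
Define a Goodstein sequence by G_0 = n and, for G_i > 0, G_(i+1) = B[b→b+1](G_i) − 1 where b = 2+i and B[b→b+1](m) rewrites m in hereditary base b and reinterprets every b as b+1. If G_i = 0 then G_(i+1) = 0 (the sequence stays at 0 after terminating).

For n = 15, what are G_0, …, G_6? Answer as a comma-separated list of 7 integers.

15, 111, 1283, 18752, 326593, 6588344, 150994943

15 —HB2→ 2^(2 + 1) + 2^2 + 2 + 1 —bump→ 3^(3 + 1) + 3^3 + 3 + 1 = 112 —(−1)→ 111
111 —HB3→ 3^(3 + 1) + 3^3 + 3 —bump→ 4^(4 + 1) + 4^4 + 4 = 1284 —(−1)→ 1283
1283 —HB4→ 4^(4 + 1) + 4^4 + 3 —bump→ 5^(5 + 1) + 5^5 + 3 = 18753 —(−1)→ 18752
18752 —HB5→ 5^(5 + 1) + 5^5 + 2 —bump→ 6^(6 + 1) + 6^6 + 2 = 326594 —(−1)→ 326593
326593 —HB6→ 6^(6 + 1) + 6^6 + 1 —bump→ 7^(7 + 1) + 7^7 + 1 = 6588345 —(−1)→ 6588344
6588344 —HB7→ 7^(7 + 1) + 7^7 —bump→ 8^(8 + 1) + 8^8 = 150994944 —(−1)→ 150994943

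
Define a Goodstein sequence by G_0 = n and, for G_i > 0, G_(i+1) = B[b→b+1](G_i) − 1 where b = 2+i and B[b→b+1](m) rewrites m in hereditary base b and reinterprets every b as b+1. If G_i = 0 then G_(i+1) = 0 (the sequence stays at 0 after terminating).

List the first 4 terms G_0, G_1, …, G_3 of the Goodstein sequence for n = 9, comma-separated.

9 —HB2→ 2^(2 + 1) + 1 —bump→ 3^(3 + 1) + 1 = 82 —(−1)→ 81
81 —HB3→ 3^(3 + 1) —bump→ 4^(4 + 1) = 1024 —(−1)→ 1023
1023 —HB4→ 3·4^4 + 3·4^3 + 3·4^2 + 3·4 + 3 —bump→ 3·5^5 + 3·5^3 + 3·5^2 + 3·5 + 3 = 9843 —(−1)→ 9842

9, 81, 1023, 9842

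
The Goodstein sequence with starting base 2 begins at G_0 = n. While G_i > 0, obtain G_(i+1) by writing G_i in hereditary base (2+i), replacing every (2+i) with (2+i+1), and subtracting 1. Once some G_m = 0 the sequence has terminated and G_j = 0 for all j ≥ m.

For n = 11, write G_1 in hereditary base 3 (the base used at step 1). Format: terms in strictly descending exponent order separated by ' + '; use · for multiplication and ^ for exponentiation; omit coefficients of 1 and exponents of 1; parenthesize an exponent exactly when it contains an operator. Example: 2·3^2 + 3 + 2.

G_0=11  [base 2] 2^(2 + 1) + 2 + 1  →[2↦3]→  3^(3 + 1) + 3 + 1 = 85  −1 ⇒ G_1=84
G_1=84  [base 3] 3^(3 + 1) + 3  →[3↦4]→  4^(4 + 1) + 4 = 1028  −1 ⇒ G_2=1027

3^(3 + 1) + 3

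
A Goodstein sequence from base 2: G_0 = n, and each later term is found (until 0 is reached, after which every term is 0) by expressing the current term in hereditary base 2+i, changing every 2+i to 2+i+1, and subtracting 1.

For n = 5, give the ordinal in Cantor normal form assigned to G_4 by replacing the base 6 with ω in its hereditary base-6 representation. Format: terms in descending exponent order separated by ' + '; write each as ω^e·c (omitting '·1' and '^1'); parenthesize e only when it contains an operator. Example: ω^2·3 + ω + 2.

ω^3·3 + ω^2·3 + ω·3 + 1

[0] 5 ≡ 2^2 + 1 (base 2). Lift 3: 28. −1: 27.
[1] 27 ≡ 3^3 (base 3). Lift 4: 256. −1: 255.
[2] 255 ≡ 3·4^3 + 3·4^2 + 3·4 + 3 (base 4). Lift 5: 468. −1: 467.
[3] 467 ≡ 3·5^3 + 3·5^2 + 3·5 + 2 (base 5). Lift 6: 776. −1: 775.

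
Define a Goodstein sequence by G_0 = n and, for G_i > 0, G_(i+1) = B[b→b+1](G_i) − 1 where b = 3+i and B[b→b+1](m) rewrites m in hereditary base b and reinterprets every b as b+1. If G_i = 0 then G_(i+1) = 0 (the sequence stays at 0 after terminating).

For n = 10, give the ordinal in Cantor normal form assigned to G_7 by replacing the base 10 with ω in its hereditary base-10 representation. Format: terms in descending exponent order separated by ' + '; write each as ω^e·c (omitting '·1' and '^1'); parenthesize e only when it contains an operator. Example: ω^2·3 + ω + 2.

base 3: 10 = 3^2 + 1; at 4: 4^2 + 1 = 17; next = 16
base 4: 16 = 4^2; at 5: 5^2 = 25; next = 24
base 5: 24 = 4·5 + 4; at 6: 4·6 + 4 = 28; next = 27
base 6: 27 = 4·6 + 3; at 7: 4·7 + 3 = 31; next = 30
base 7: 30 = 4·7 + 2; at 8: 4·8 + 2 = 34; next = 33
base 8: 33 = 4·8 + 1; at 9: 4·9 + 1 = 37; next = 36
base 9: 36 = 4·9; at 10: 4·10 = 40; next = 39

ω·3 + 9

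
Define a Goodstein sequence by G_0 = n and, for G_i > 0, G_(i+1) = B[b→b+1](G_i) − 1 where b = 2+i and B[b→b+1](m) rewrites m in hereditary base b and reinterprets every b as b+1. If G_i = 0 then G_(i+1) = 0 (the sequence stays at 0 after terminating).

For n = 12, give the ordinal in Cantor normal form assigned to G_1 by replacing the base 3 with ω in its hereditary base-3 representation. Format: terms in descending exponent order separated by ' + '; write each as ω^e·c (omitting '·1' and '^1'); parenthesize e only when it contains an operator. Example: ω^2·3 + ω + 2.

12 —HB2→ 2^(2 + 1) + 2^2 —bump→ 3^(3 + 1) + 3^3 = 108 —(−1)→ 107
107 —HB3→ 3^(3 + 1) + 2·3^2 + 2·3 + 2 —bump→ 4^(4 + 1) + 2·4^2 + 2·4 + 2 = 1066 —(−1)→ 1065

ω^(ω + 1) + ω^2·2 + ω·2 + 2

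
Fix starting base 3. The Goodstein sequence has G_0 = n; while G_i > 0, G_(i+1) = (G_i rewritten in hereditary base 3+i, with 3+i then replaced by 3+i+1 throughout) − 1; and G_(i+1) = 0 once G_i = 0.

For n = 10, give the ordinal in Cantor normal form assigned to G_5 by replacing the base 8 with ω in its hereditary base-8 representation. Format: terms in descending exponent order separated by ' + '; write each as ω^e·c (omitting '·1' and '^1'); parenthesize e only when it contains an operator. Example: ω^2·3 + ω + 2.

step 0: 10 = 3^2 + 1; sub 4 for 3: 4^2 + 1; = 17; G_1 = 17−1 = 16
step 1: 16 = 4^2; sub 5 for 4: 5^2; = 25; G_2 = 25−1 = 24
step 2: 24 = 4·5 + 4; sub 6 for 5: 4·6 + 4; = 28; G_3 = 28−1 = 27
step 3: 27 = 4·6 + 3; sub 7 for 6: 4·7 + 3; = 31; G_4 = 31−1 = 30
step 4: 30 = 4·7 + 2; sub 8 for 7: 4·8 + 2; = 34; G_5 = 34−1 = 33
step 5: 33 = 4·8 + 1; sub 9 for 8: 4·9 + 1; = 37; G_6 = 37−1 = 36

ω·4 + 1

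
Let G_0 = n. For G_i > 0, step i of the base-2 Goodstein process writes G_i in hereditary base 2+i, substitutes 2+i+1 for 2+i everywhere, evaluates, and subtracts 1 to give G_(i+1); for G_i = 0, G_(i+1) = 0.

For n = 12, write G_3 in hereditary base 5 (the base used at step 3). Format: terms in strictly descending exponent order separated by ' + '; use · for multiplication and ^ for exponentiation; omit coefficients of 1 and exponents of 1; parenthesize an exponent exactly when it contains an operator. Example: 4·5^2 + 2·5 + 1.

5^(5 + 1) + 2·5^2 + 2·5

base 2: 12 = 2^(2 + 1) + 2^2; at 3: 3^(3 + 1) + 3^3 = 108; next = 107
base 3: 107 = 3^(3 + 1) + 2·3^2 + 2·3 + 2; at 4: 4^(4 + 1) + 2·4^2 + 2·4 + 2 = 1066; next = 1065
base 4: 1065 = 4^(4 + 1) + 2·4^2 + 2·4 + 1; at 5: 5^(5 + 1) + 2·5^2 + 2·5 + 1 = 15686; next = 15685
base 5: 15685 = 5^(5 + 1) + 2·5^2 + 2·5; at 6: 6^(6 + 1) + 2·6^2 + 2·6 = 280020; next = 280019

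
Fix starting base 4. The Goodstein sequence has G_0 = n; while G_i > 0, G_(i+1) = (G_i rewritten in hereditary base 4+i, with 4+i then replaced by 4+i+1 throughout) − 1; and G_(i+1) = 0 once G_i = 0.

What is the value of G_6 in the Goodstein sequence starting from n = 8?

(0) 8|_4 = 2·4 ↦ 2·5|_5 = 10 ⇒ 9
(1) 9|_5 = 5 + 4 ↦ 6 + 4|_6 = 10 ⇒ 9
(2) 9|_6 = 6 + 3 ↦ 7 + 3|_7 = 10 ⇒ 9
(3) 9|_7 = 7 + 2 ↦ 8 + 2|_8 = 10 ⇒ 9
(4) 9|_8 = 8 + 1 ↦ 9 + 1|_9 = 10 ⇒ 9
(5) 9|_9 = 9 ↦ 10|_10 = 10 ⇒ 9

9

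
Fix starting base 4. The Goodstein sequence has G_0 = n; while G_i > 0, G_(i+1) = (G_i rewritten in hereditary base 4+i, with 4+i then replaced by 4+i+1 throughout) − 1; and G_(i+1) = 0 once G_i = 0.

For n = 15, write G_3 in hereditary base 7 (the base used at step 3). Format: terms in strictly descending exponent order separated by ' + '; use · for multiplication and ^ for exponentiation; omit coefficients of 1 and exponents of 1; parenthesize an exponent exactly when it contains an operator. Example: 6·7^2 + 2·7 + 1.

3·7

15 —HB4→ 3·4 + 3 —bump→ 3·5 + 3 = 18 —(−1)→ 17
17 —HB5→ 3·5 + 2 —bump→ 3·6 + 2 = 20 —(−1)→ 19
19 —HB6→ 3·6 + 1 —bump→ 3·7 + 1 = 22 —(−1)→ 21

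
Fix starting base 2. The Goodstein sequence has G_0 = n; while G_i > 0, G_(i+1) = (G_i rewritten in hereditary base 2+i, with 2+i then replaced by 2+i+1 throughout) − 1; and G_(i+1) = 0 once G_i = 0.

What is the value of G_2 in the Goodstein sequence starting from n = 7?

G_0 = 7. HB_2(7) = 2^2 + 2 + 1. Bump = 31. G_1 = 30.
G_1 = 30. HB_3(30) = 3^3 + 3. Bump = 260. G_2 = 259.
G_2 = 259. HB_4(259) = 4^4 + 3. Bump = 3128. G_3 = 3127.

259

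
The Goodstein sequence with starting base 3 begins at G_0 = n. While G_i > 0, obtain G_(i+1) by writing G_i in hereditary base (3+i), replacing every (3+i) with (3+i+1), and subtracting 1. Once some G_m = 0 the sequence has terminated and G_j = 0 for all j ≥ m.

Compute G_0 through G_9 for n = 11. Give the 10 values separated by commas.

11, 17, 25, 35, 39, 43, 47, 51, 55, 59

i=0: 11 = 3^2 + 2 (b=3); 3→4: 4^2 + 2 = 18; 18−1 = 17
i=1: 17 = 4^2 + 1 (b=4); 4→5: 5^2 + 1 = 26; 26−1 = 25
i=2: 25 = 5^2 (b=5); 5→6: 6^2 = 36; 36−1 = 35
i=3: 35 = 5·6 + 5 (b=6); 6→7: 5·7 + 5 = 40; 40−1 = 39
i=4: 39 = 5·7 + 4 (b=7); 7→8: 5·8 + 4 = 44; 44−1 = 43
i=5: 43 = 5·8 + 3 (b=8); 8→9: 5·9 + 3 = 48; 48−1 = 47
i=6: 47 = 5·9 + 2 (b=9); 9→10: 5·10 + 2 = 52; 52−1 = 51
i=7: 51 = 5·10 + 1 (b=10); 10→11: 5·11 + 1 = 56; 56−1 = 55
i=8: 55 = 5·11 (b=11); 11→12: 5·12 = 60; 60−1 = 59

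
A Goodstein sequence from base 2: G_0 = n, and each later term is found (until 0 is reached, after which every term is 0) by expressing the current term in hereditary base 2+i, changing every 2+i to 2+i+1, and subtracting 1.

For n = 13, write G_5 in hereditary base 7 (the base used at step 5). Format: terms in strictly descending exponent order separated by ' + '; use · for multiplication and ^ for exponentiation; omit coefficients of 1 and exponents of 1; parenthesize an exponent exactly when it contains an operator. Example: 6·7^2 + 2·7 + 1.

7^(7 + 1) + 3·7^3 + 3·7^2 + 3·7

13 —HB2→ 2^(2 + 1) + 2^2 + 1 —bump→ 3^(3 + 1) + 3^3 + 1 = 109 —(−1)→ 108
108 —HB3→ 3^(3 + 1) + 3^3 —bump→ 4^(4 + 1) + 4^4 = 1280 —(−1)→ 1279
1279 —HB4→ 4^(4 + 1) + 3·4^3 + 3·4^2 + 3·4 + 3 —bump→ 5^(5 + 1) + 3·5^3 + 3·5^2 + 3·5 + 3 = 16093 —(−1)→ 16092
16092 —HB5→ 5^(5 + 1) + 3·5^3 + 3·5^2 + 3·5 + 2 —bump→ 6^(6 + 1) + 3·6^3 + 3·6^2 + 3·6 + 2 = 280712 —(−1)→ 280711
280711 —HB6→ 6^(6 + 1) + 3·6^3 + 3·6^2 + 3·6 + 1 —bump→ 7^(7 + 1) + 3·7^3 + 3·7^2 + 3·7 + 1 = 5765999 —(−1)→ 5765998
5765998 —HB7→ 7^(7 + 1) + 3·7^3 + 3·7^2 + 3·7 —bump→ 8^(8 + 1) + 3·8^3 + 3·8^2 + 3·8 = 134219480 —(−1)→ 134219479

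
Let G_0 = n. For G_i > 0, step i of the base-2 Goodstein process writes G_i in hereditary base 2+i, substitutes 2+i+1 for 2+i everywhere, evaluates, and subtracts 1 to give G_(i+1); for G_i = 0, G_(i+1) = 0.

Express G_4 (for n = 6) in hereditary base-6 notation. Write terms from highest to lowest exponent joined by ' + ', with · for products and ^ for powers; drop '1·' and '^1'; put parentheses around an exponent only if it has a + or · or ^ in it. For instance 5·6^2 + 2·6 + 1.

step 0: 6 = 2^2 + 2; sub 3 for 2: 3^3 + 3; = 30; G_1 = 30−1 = 29
step 1: 29 = 3^3 + 2; sub 4 for 3: 4^4 + 2; = 258; G_2 = 258−1 = 257
step 2: 257 = 4^4 + 1; sub 5 for 4: 5^5 + 1; = 3126; G_3 = 3126−1 = 3125
step 3: 3125 = 5^5; sub 6 for 5: 6^6; = 46656; G_4 = 46656−1 = 46655
step 4: 46655 = 5·6^5 + 5·6^4 + 5·6^3 + 5·6^2 + 5·6 + 5; sub 7 for 6: 5·7^5 + 5·7^4 + 5·7^3 + 5·7^2 + 5·7 + 5; = 98040; G_5 = 98040−1 = 98039

5·6^5 + 5·6^4 + 5·6^3 + 5·6^2 + 5·6 + 5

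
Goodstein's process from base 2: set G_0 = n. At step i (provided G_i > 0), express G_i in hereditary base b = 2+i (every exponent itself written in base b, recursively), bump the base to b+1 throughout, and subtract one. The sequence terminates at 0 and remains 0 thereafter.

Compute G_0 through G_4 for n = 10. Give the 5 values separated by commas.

(0) 10|_2 = 2^(2 + 1) + 2 ↦ 3^(3 + 1) + 3|_3 = 84 ⇒ 83
(1) 83|_3 = 3^(3 + 1) + 2 ↦ 4^(4 + 1) + 2|_4 = 1026 ⇒ 1025
(2) 1025|_4 = 4^(4 + 1) + 1 ↦ 5^(5 + 1) + 1|_5 = 15626 ⇒ 15625
(3) 15625|_5 = 5^(5 + 1) ↦ 6^(6 + 1)|_6 = 279936 ⇒ 279935

10, 83, 1025, 15625, 279935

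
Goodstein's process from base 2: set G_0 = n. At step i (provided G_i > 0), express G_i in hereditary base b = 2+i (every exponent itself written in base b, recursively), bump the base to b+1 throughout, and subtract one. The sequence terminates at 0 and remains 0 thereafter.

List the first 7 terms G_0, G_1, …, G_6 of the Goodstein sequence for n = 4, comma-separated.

4, 26, 41, 60, 83, 109, 139

base 2: 4 = 2^2; at 3: 3^3 = 27; next = 26
base 3: 26 = 2·3^2 + 2·3 + 2; at 4: 2·4^2 + 2·4 + 2 = 42; next = 41
base 4: 41 = 2·4^2 + 2·4 + 1; at 5: 2·5^2 + 2·5 + 1 = 61; next = 60
base 5: 60 = 2·5^2 + 2·5; at 6: 2·6^2 + 2·6 = 84; next = 83
base 6: 83 = 2·6^2 + 6 + 5; at 7: 2·7^2 + 7 + 5 = 110; next = 109
base 7: 109 = 2·7^2 + 7 + 4; at 8: 2·8^2 + 8 + 4 = 140; next = 139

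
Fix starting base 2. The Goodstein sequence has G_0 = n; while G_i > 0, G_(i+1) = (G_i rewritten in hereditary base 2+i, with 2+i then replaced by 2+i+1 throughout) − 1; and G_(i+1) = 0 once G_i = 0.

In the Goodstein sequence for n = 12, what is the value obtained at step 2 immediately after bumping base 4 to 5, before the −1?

[0] 12 ≡ 2^(2 + 1) + 2^2 (base 2). Lift 3: 108. −1: 107.
[1] 107 ≡ 3^(3 + 1) + 2·3^2 + 2·3 + 2 (base 3). Lift 4: 1066. −1: 1065.
[2] 1065 ≡ 4^(4 + 1) + 2·4^2 + 2·4 + 1 (base 4). Lift 5: 15686. −1: 15685.

15686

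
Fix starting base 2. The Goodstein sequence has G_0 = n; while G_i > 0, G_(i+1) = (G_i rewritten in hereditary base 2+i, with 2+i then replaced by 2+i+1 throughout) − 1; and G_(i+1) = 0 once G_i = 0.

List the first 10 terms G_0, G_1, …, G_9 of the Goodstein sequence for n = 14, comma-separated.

(0) 14|_2 = 2^(2 + 1) + 2^2 + 2 ↦ 3^(3 + 1) + 3^3 + 3|_3 = 111 ⇒ 110
(1) 110|_3 = 3^(3 + 1) + 3^3 + 2 ↦ 4^(4 + 1) + 4^4 + 2|_4 = 1282 ⇒ 1281
(2) 1281|_4 = 4^(4 + 1) + 4^4 + 1 ↦ 5^(5 + 1) + 5^5 + 1|_5 = 18751 ⇒ 18750
(3) 18750|_5 = 5^(5 + 1) + 5^5 ↦ 6^(6 + 1) + 6^6|_6 = 326592 ⇒ 326591
(4) 326591|_6 = 6^(6 + 1) + 5·6^5 + 5·6^4 + 5·6^3 + 5·6^2 + 5·6 + 5 ↦ 7^(7 + 1) + 5·7^5 + 5·7^4 + 5·7^3 + 5·7^2 + 5·7 + 5|_7 = 5862841 ⇒ 5862840
(5) 5862840|_7 = 7^(7 + 1) + 5·7^5 + 5·7^4 + 5·7^3 + 5·7^2 + 5·7 + 4 ↦ 8^(8 + 1) + 5·8^5 + 5·8^4 + 5·8^3 + 5·8^2 + 5·8 + 4|_8 = 134404972 ⇒ 134404971
(6) 134404971|_8 = 8^(8 + 1) + 5·8^5 + 5·8^4 + 5·8^3 + 5·8^2 + 5·8 + 3 ↦ 9^(9 + 1) + 5·9^5 + 5·9^4 + 5·9^3 + 5·9^2 + 5·9 + 3|_9 = 3487116549 ⇒ 3487116548
(7) 3487116548|_9 = 9^(9 + 1) + 5·9^5 + 5·9^4 + 5·9^3 + 5·9^2 + 5·9 + 2 ↦ 10^(10 + 1) + 5·10^5 + 5·10^4 + 5·10^3 + 5·10^2 + 5·10 + 2|_10 = 100000555552 ⇒ 100000555551
(8) 100000555551|_10 = 10^(10 + 1) + 5·10^5 + 5·10^4 + 5·10^3 + 5·10^2 + 5·10 + 1 ↦ 11^(11 + 1) + 5·11^5 + 5·11^4 + 5·11^3 + 5·11^2 + 5·11 + 1|_11 = 3138429262497 ⇒ 3138429262496

14, 110, 1281, 18750, 326591, 5862840, 134404971, 3487116548, 100000555551, 3138429262496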